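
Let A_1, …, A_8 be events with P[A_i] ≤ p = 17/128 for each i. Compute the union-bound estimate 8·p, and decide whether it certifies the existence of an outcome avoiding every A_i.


Union bound: P[∪_{i=1}^{8} A_i] ≤ Σ_i P[A_i] ≤ 8·p = 8·(17/128) = 17/16.
Numerically: 17/16 ≈ 1.062500.
Is 17/16 < 1? NO.
Since the bound 17/16 is ≥ 1, the union bound is uninformative here; it does NOT by itself certify existence.

8·p = 17/16 ≈ 1.062500; existence NOT certified by the union bound.


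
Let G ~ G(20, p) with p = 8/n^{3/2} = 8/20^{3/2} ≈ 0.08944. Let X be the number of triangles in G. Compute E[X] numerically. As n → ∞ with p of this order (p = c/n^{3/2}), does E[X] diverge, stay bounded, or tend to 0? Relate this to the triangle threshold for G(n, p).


Number of potential triangles: C(20, 3) = 1140.
Each occurs with probability p³ ≈ (0.08944)³ ≈ 7.155418e-04.
By linearity: E[X] = C(20, 3)·p³ ≈ 1140 · 7.155418e-04 ≈ 0.8157.
Since α = 3/2 > 1, p = c/n^{3/2} = o(1/n) is below the triangle threshold p ~ 1/n. Asymptotically E[X] ~ (c³/6)·n^{3(1−α)} = (8³/6)·n^{-1.5} → 0, so by Markov's inequality G has no triangles w.h.p.

E[X] ≈ 0.8157; in regime p = Θ(1/n^{3/2}) E[X] tends to 0 (below the triangle threshold p ~ 1/n).


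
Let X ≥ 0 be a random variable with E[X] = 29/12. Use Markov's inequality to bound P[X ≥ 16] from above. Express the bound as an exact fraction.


μ = E[X] = 29/12, a = 16.
Markov: P[X ≥ 16] ≤ μ/a = (29/12)/16 = 29/192.
Numerically: ≈ 0.15104.
(Since a = 16 > μ = 2.41667, the bound 29/192 is < 1 and informative.)

P[X ≥ 16] ≤ 29/192 ≈ 0.15104.


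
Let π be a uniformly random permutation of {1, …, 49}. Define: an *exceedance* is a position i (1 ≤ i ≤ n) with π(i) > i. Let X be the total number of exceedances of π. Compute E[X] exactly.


Write X = Σ_{i=1}^{49} X_i, where X_i = 1_{π(i) > i}.
For each fixed i, π(i) is uniform over {1, …, 49} (marginal of a uniform permutation), so P[π(i) > i] = (n − i)/n. Summing: Σ_{i=1}^{49} (n − i)/n = (0 + 1 + … + 48)/49 = 49(49 − 1)/(2·49) = (49 − 1)/2.
Hence E[X] = Σ_{i=1}^{49} (49 − i)/49 = 24 ≈ 24.000000.

E[X] = 24 = 24.000000.


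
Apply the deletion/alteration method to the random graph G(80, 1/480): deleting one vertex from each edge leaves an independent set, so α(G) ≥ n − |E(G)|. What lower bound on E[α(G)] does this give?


E[|E(G)|] = C(80, 2)·p = 3160 · (1/480) = 79/12.
E[α(G)] ≥ n − E[|E(G)|] = 80 − 79/12 = 881/12.
Numerically: ≈ 73.41667.
(This is only a lower bound; the true E[α(G)] may be larger.)

E[α(G)] ≥ 881/12 ≈ 73.41667.


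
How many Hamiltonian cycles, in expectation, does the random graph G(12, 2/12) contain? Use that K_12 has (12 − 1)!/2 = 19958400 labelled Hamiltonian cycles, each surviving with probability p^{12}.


K_12 has (12 − 1)!/2 = 19958400 labelled Hamiltonian cycles.
For each such Hamiltonian cycle H, let X_H = 1 if all 12 edges of H are present in G. Then P[X_H = 1] = p^{12} = (1/6)^{12} = 1/2176782336.
By linearity: E[X] = Σ_H E[X_H] = 19958400 · p^{12} = 19958400 · 1/2176782336 = 1925/209952.
Numerically: E[X] ≈ 0.00917.

E[X] = 19958400 · (1/6)^{12} = 1925/209952 ≈ 0.00917.


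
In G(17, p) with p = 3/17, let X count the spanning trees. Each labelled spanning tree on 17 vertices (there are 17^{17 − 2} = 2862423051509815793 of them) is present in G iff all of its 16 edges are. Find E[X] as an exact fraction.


K_17 has 17^{17 − 2} = 2862423051509815793 labelled spanning trees.
For each such spanning tree H, let X_H = 1 if all 16 edges of H are present in G. Then P[X_H = 1] = p^{16} = (3/17)^{16} = 43046721/48661191875666868481.
Summing the indicators: E[X] = Σ_H E[X_H] = 2862423051509815793 · p^{16} = 2862423051509815793 · 43046721/48661191875666868481 = 43046721/17.
Numerically: E[X] ≈ 2.5322e+06.

E[X] = 2862423051509815793 · (3/17)^{16} = 43046721/17 ≈ 2.5322e+06.


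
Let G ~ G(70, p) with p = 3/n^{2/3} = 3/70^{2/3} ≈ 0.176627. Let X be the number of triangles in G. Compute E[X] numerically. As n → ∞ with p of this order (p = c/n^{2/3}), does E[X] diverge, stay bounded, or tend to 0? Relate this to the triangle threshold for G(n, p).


Number of potential triangles: C(70, 3) = 54740.
Each occurs with probability p³ ≈ (0.176627)³ ≈ 5.51020408e-03.
By linearity: E[X] = C(70, 3)·p³ ≈ 54740 · 5.51020408e-03 ≈ 301.628571.
Since α = 2/3 < 1, p = c/n^{2/3} ≫ 1/n is above the triangle threshold p ~ 1/n. Asymptotically E[X] ~ (c³/6)·n^{3(1−α)} = (3³/6)·n^{1} → ∞; triangles are abundant w.h.p.

E[X] ≈ 301.628571; in regime p = Θ(1/n^{2/3}) E[X] diverges (above the triangle threshold p ~ 1/n).


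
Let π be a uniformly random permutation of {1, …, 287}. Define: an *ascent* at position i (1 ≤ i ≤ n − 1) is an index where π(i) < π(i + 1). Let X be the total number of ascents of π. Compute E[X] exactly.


Write X = Σ X_I over i = 1, …, 286, with X_I the indicator of one ascent.
There are 286 indicators.
For each fixed i, the pair (π(i), π(i+1)) is a uniformly random ordered pair of distinct values from {1, …, 287}; by symmetry P[π(i) < π(i+1)] = 1/2.
By linearity: E[X] = 286 · (1/2) = (287 − 1) · (1/2) = 143 ≈ 143.000000.

E[X] = 143 = 143.000000.


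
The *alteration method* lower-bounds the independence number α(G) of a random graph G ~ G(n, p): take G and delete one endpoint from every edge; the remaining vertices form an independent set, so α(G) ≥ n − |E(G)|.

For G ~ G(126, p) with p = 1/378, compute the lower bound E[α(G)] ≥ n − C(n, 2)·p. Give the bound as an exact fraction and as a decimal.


E[|E(G)|] = C(126, 2)·p = 7875 · (1/378) = 125/6.
E[α(G)] ≥ n − E[|E(G)|] = 126 − 125/6 = 631/6.
Numerically: ≈ 105.166667.
(This is only a lower bound; the true E[α(G)] may be larger.)

E[α(G)] ≥ 631/6 ≈ 105.166667.


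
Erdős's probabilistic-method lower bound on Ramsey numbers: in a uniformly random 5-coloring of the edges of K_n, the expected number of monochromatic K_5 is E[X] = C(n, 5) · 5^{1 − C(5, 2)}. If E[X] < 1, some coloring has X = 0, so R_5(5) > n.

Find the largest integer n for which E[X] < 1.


We need C(n, 5) · 5^{1 − 10} < 1, i.e. C(n, 5) < 5^{10 − 1} = 1953125.
Check values of n near the boundary:
  n = 48: C(48, 5) = 1712304; 1712304 < 1953125? YES
  n = 49: C(49, 5) = 1906884; 1906884 < 1953125? YES
  n = 50: C(50, 5) = 2118760; 2118760 < 1953125? NO
The largest n with C(n, 5) < 1953125 is n = 49 (where E[X] = 1906884/1953125 ≈ 0.97632). Hence R_5(5) > 49, i.e. R_5(5) ≥ 50.

Largest n = 49; hence R_5(5) > 49.


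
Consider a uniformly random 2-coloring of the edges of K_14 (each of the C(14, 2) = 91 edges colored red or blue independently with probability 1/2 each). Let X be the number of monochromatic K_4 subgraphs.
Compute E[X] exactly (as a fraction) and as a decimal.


Let X = Σ_S X_S over the C(14, 4) = 1001 subsets S of size 4, where X_S = 1 if the K_4 on S is monochromatic.
For a fixed S, the K_4 on S has C(4, 2) = 6 edges. P[all 6 edges red] = (1/2)^6, and likewise for blue, so P[monochromatic] = 2·(1/2)^6 = 2^{1 − 6} = 1/32.
Summing: E[X] = C(14, 4) · 2^{1 − 6} = 1001 · 1/32 = 1001/32.
Numerically: E[X] ≈ 31.2812.

E[X] = C(14,4)·2^(1−C(4,2)) = 1001/32 ≈ 31.2812.


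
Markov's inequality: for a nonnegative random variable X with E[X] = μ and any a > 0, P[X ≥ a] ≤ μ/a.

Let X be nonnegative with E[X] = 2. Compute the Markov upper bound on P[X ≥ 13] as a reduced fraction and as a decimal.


μ = E[X] = 2, a = 13.
Markov: P[X ≥ 13] ≤ μ/a = (2)/13 = 2/13.
Numerically: ≈ 0.15385.
(Since a = 13 > μ = 2.00000, the bound 2/13 is < 1 and informative.)

P[X ≥ 13] ≤ 2/13 ≈ 0.15385.


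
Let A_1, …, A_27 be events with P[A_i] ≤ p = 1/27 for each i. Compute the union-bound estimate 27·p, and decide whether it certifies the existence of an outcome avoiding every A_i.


Union bound: P[∪_{i=1}^{27} A_i] ≤ Σ_i P[A_i] ≤ 27·p = 27·(1/27) = 1.
Numerically: 1 ≈ 1.000.
Is 1 < 1? NO.
Since the bound 1 is ≥ 1, the union bound is uninformative here; it does NOT by itself certify existence.

27·p = 1 ≈ 1.000; existence NOT certified by the union bound.


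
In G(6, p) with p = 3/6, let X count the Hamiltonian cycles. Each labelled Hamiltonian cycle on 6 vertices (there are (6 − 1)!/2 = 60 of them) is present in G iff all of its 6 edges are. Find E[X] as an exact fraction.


K_6 has (6 − 1)!/2 = 60 labelled Hamiltonian cycles.
For each such Hamiltonian cycle H, let X_H = 1 if all 6 edges of H are present in G. Then P[X_H = 1] = p^{6} = (1/2)^{6} = 1/64.
By linearity: E[X] = Σ_H E[X_H] = 60 · p^{6} = 60 · 1/64 = 15/16.
Numerically: E[X] ≈ 0.9375.

E[X] = 60 · (1/2)^{6} = 15/16 ≈ 0.9375.


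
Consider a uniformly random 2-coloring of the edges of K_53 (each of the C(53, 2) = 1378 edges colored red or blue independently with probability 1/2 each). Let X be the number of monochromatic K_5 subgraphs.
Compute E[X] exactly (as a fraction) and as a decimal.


Let X = Σ_S X_S over the C(53, 5) = 2869685 subsets S of size 5, where X_S = 1 if the K_5 on S is monochromatic.
For a fixed S, the K_5 on S has C(5, 2) = 10 edges. P[all 10 edges red] = (1/2)^10, and likewise for blue, so P[monochromatic] = 2·(1/2)^10 = 2^{1 − 10} = 1/512.
Summing: E[X] = C(53, 5) · 2^{1 − 10} = 2869685 · 1/512 = 2869685/512.
Numerically: E[X] ≈ 5604.854.

E[X] = C(53,5)·2^(1−C(5,2)) = 2869685/512 ≈ 5604.854.


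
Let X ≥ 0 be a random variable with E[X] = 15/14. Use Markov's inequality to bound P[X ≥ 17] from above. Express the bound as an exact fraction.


μ = E[X] = 15/14, a = 17.
Markov: P[X ≥ 17] ≤ μ/a = (15/14)/17 = 15/238.
Numerically: ≈ 0.06303.
(Since a = 17 > μ = 1.07143, the bound 15/238 is < 1 and informative.)

P[X ≥ 17] ≤ 15/238 ≈ 0.06303.


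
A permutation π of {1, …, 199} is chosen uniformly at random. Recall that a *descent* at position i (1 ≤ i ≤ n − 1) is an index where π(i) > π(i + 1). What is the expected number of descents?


Write X = Σ X_I over i = 1, …, 198, with X_I the indicator of one descent.
There are 198 indicators.
For each fixed i, the pair (π(i), π(i+1)) is a uniformly random ordered pair of distinct values from {1, …, 199}; by symmetry P[π(i) > π(i+1)] = 1/2.
By linearity: E[X] = 198 · (1/2) = (199 − 1) · (1/2) = 99 ≈ 99.0000.

E[X] = 99 = 99.0000.


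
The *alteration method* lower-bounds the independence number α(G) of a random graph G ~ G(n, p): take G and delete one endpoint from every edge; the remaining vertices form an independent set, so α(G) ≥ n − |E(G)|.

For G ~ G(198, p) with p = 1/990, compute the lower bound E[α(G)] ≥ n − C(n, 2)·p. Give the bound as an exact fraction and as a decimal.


E[|E(G)|] = C(198, 2)·p = 19503 · (1/990) = 197/10.
E[α(G)] ≥ n − E[|E(G)|] = 198 − 197/10 = 1783/10.
Numerically: ≈ 178.3000.
(This is only a lower bound; the true E[α(G)] may be larger.)

E[α(G)] ≥ 1783/10 ≈ 178.3000.


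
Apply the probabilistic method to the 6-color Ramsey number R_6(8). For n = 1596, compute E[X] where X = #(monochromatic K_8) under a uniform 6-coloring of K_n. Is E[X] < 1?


E[X] = C(1596, 8) · 6^{1 − 28} = 1025915067760710553965 · 6^{−27} = 1025915067760710553965/1023490369077469249536.
As a reduced fraction: E[X] = 37996854361507798295/37907050706572935168 ≈ 1.00237.
Is E[X] < 1? NO.
Since E[X] ≥ 1, the first-moment bound is inconclusive at n = 1596; it does NOT by itself certify R_6(8) > 1596.

E[X] = 37996854361507798295/37907050706572935168 ≈ 1.00237; E[X] ≥ 1; first-moment method inconclusive here.


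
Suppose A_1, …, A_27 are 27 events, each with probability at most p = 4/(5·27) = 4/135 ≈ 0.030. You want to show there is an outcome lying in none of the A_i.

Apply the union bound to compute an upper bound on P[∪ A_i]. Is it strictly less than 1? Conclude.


Union bound: P[∪_{i=1}^{27} A_i] ≤ Σ_i P[A_i] ≤ 27·p = 27·(4/135) = 4/5.
Numerically: 4/5 ≈ 0.800.
Is 4/5 < 1? YES.
Since P[∪ A_i] ≤ 4/5 < 1, the complement has P[∩ A_i^c] ≥ 1 − 4/5 = 1/5 > 0, so some outcome avoids every A_i.

27·p = 4/5 ≈ 0.800; existence CERTIFIED by the union bound.


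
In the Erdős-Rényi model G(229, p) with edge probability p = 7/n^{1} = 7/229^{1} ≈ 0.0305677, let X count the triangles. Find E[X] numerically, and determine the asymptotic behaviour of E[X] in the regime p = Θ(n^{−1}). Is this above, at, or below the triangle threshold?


Number of potential triangles: C(229, 3) = 1975354.
Each occurs with probability p³ ≈ (0.0305677)³ ≈ 2.85619381e-05.
By linearity: E[X] = C(229, 3)·p³ ≈ 1975354 · 2.85619381e-05 ≈ 56.419939.
Here α = 1, so p = 7/n is exactly at the triangle threshold p ~ 1/n. Asymptotically E[X] → c³/6 = 7³/6 = 343/6 ≈ 57.166667, a bounded constant. In this regime the triangle count is asymptotically Poisson(c³/6).

E[X] ≈ 56.419939; in regime p = Θ(1/n^{1}) E[X] stays bounded (at the triangle threshold p ~ 1/n).


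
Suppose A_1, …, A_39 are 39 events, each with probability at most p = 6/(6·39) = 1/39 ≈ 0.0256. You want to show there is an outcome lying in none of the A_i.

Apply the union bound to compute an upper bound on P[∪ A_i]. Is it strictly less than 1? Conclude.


Union bound: P[∪_{i=1}^{39} A_i] ≤ Σ_i P[A_i] ≤ 39·p = 39·(1/39) = 1.
Numerically: 1 ≈ 1.0000.
Is 1 < 1? NO.
Since the bound 1 is ≥ 1, the union bound is uninformative here; it does NOT by itself certify existence.

39·p = 1 ≈ 1.0000; existence NOT certified by the union bound.


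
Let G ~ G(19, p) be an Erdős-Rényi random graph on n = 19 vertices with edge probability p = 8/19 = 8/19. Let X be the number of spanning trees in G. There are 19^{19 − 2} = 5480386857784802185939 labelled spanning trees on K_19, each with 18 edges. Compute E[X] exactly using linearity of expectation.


K_19 has 19^{19 − 2} = 5480386857784802185939 labelled spanning trees.
For each such spanning tree H, let X_H = 1 if all 18 edges of H are present in G. Then P[X_H = 1] = p^{18} = (8/19)^{18} = 18014398509481984/104127350297911241532841.
Summing the indicators: E[X] = Σ_H E[X_H] = 5480386857784802185939 · p^{18} = 5480386857784802185939 · 18014398509481984/104127350297911241532841 = 18014398509481984/19.
Numerically: E[X] ≈ 9.4813e+14.

E[X] = 5480386857784802185939 · (8/19)^{18} = 18014398509481984/19 ≈ 9.4813e+14.


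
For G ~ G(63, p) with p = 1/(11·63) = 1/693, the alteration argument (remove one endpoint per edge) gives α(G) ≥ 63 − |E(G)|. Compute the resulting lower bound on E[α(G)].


E[|E(G)|] = C(63, 2)·p = 1953 · (1/693) = 31/11.
E[α(G)] ≥ n − E[|E(G)|] = 63 − 31/11 = 662/11.
Numerically: ≈ 60.18182.
(This is only a lower bound; the true E[α(G)] may be larger.)

E[α(G)] ≥ 662/11 ≈ 60.18182.


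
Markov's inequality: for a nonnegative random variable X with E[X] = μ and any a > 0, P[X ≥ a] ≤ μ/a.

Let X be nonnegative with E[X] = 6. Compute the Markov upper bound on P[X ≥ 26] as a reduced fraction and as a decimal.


μ = E[X] = 6, a = 26.
Markov: P[X ≥ 26] ≤ μ/a = (6)/26 = 3/13.
Numerically: ≈ 0.230769.
(Since a = 26 > μ = 6.000000, the bound 3/13 is < 1 and informative.)

P[X ≥ 26] ≤ 3/13 ≈ 0.230769.


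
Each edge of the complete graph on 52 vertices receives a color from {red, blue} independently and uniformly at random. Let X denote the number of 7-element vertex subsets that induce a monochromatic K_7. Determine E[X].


Let X = Σ_S X_S over the C(52, 7) = 133784560 subsets S of size 7, where X_S = 1 if the K_7 on S is monochromatic.
For a fixed S, the K_7 on S has C(7, 2) = 21 edges. P[all 21 edges red] = (1/2)^21, and likewise for blue, so P[monochromatic] = 2·(1/2)^21 = 2^{1 − 21} = 1/1048576.
By linearity: E[X] = C(52, 7) · 2^{1 − 21} = 133784560 · 1/1048576 = 8361535/65536.
Numerically: E[X] ≈ 127.5869.

E[X] = C(52,7)·2^(1−C(7,2)) = 8361535/65536 ≈ 127.5869.


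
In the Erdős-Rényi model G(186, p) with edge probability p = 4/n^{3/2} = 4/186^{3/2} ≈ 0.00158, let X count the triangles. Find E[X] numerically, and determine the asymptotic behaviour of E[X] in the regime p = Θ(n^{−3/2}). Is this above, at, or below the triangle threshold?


Number of potential triangles: C(186, 3) = 1055240.
Each occurs with probability p³ ≈ (0.00158)³ ≈ 3.92077e-09.
By linearity: E[X] = C(186, 3)·p³ ≈ 1055240 · 3.92077e-09 ≈ 0.004.
Since α = 3/2 > 1, p = c/n^{3/2} = o(1/n) is below the triangle threshold p ~ 1/n. Asymptotically E[X] ~ (c³/6)·n^{3(1−α)} = (4³/6)·n^{-1.5} → 0, so by Markov's inequality G has no triangles w.h.p.

E[X] ≈ 0.004; in regime p = Θ(1/n^{3/2}) E[X] tends to 0 (below the triangle threshold p ~ 1/n).


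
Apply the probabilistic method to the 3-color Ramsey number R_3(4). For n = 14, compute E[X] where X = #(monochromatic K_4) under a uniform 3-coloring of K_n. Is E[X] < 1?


E[X] = C(14, 4) · 3^{1 − 6} = 1001 · 3^{−5} = 1001/243.
As a reduced fraction: E[X] = 1001/243 ≈ 4.11934.
Is E[X] < 1? NO.
Since E[X] ≥ 1, the first-moment bound is inconclusive at n = 14; it does NOT by itself certify R_3(4) > 14.

E[X] = 1001/243 ≈ 4.11934; E[X] ≥ 1; first-moment method inconclusive here.


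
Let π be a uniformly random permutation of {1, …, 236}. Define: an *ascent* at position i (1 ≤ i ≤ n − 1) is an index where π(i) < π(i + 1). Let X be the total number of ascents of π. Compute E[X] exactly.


Write X = Σ X_I over i = 1, …, 235, with X_I the indicator of one ascent.
There are 235 indicators.
For each fixed i, the pair (π(i), π(i+1)) is a uniformly random ordered pair of distinct values from {1, …, 236}; by symmetry P[π(i) < π(i+1)] = 1/2.
By linearity: E[X] = 235 · (1/2) = (236 − 1) · (1/2) = 235/2 ≈ 117.500000.

E[X] = 235/2 = 117.500000.


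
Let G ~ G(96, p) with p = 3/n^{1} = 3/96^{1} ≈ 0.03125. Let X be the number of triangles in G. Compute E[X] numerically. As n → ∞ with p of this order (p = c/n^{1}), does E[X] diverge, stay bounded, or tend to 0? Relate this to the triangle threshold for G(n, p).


Number of potential triangles: C(96, 3) = 142880.
Each occurs with probability p³ ≈ (0.03125)³ ≈ 3.0517578e-05.
By linearity: E[X] = C(96, 3)·p³ ≈ 142880 · 3.0517578e-05 ≈ 4.36035.
Here α = 1, so p = 3/n is exactly at the triangle threshold p ~ 1/n. Asymptotically E[X] → c³/6 = 3³/6 = 9/2 ≈ 4.50000, a bounded constant. In this regime the triangle count is asymptotically Poisson(c³/6).

E[X] ≈ 4.36035; in regime p = Θ(1/n^{1}) E[X] stays bounded (at the triangle threshold p ~ 1/n).


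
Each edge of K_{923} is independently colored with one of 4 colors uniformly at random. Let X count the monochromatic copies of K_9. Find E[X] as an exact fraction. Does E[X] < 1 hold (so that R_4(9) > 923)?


E[X] = C(923, 9) · 4^{1 − 36} = 1288430932418687114265 · 4^{−35} = 1288430932418687114265/1180591620717411303424.
As a reduced fraction: E[X] = 1288430932418687114265/1180591620717411303424 ≈ 1.091343.
Is E[X] < 1? NO.
Since E[X] ≥ 1, the first-moment bound is inconclusive at n = 923; it does NOT by itself certify R_4(9) > 923.

E[X] = 1288430932418687114265/1180591620717411303424 ≈ 1.091343; E[X] ≥ 1; first-moment method inconclusive here.


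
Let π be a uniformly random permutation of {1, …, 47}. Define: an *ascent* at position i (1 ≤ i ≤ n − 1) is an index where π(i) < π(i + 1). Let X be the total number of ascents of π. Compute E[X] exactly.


Write X = Σ X_I over i = 1, …, 46, with X_I the indicator of one ascent.
There are 46 indicators.
For each fixed i, the pair (π(i), π(i+1)) is a uniformly random ordered pair of distinct values from {1, …, 47}; by symmetry P[π(i) < π(i+1)] = 1/2.
By linearity: E[X] = 46 · (1/2) = (47 − 1) · (1/2) = 23 ≈ 23.00000.

E[X] = 23 = 23.00000.


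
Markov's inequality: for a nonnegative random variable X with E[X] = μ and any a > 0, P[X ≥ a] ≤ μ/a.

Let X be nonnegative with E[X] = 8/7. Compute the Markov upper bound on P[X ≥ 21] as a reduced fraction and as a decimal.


μ = E[X] = 8/7, a = 21.
Markov: P[X ≥ 21] ≤ μ/a = (8/7)/21 = 8/147.
Numerically: ≈ 0.0544.
(Since a = 21 > μ = 1.1429, the bound 8/147 is < 1 and informative.)

P[X ≥ 21] ≤ 8/147 ≈ 0.0544.


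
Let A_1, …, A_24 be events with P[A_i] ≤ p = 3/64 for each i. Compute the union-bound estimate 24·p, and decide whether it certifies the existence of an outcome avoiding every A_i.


Union bound: P[∪_{i=1}^{24} A_i] ≤ Σ_i P[A_i] ≤ 24·p = 24·(3/64) = 9/8.
Numerically: 9/8 ≈ 1.125000.
Is 9/8 < 1? NO.
Since the bound 9/8 is ≥ 1, the union bound is uninformative here; it does NOT by itself certify existence.

24·p = 9/8 ≈ 1.125000; existence NOT certified by the union bound.


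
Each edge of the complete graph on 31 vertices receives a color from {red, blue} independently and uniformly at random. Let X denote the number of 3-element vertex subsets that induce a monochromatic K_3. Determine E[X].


Let X = Σ_S X_S over the C(31, 3) = 4495 subsets S of size 3, where X_S = 1 if the K_3 on S is monochromatic.
For a fixed S, the K_3 on S has C(3, 2) = 3 edges. P[all 3 edges red] = (1/2)^3, and likewise for blue, so P[monochromatic] = 2·(1/2)^3 = 2^{1 − 3} = 1/4.
By linearity of expectation: E[X] = C(31, 3) · 2^{1 − 3} = 4495 · 1/4 = 4495/4.
Numerically: E[X] ≈ 1123.75000.

E[X] = C(31,3)·2^(1−C(3,2)) = 4495/4 ≈ 1123.75000.


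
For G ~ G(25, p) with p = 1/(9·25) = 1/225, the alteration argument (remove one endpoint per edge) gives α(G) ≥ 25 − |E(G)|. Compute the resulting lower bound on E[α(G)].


E[|E(G)|] = C(25, 2)·p = 300 · (1/225) = 4/3.
E[α(G)] ≥ n − E[|E(G)|] = 25 − 4/3 = 71/3.
Numerically: ≈ 23.66667.
(This is only a lower bound; the true E[α(G)] may be larger.)

E[α(G)] ≥ 71/3 ≈ 23.66667.


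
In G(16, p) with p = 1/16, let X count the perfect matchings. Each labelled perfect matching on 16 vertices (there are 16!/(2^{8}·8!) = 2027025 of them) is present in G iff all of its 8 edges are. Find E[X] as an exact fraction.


K_16 has 16!/(2^{8}·8!) = 2027025 labelled perfect matchings.
For each such perfect matching H, let X_H = 1 if all 8 edges of H are present in G. Then P[X_H = 1] = p^{8} = (1/16)^{8} = 1/4294967296.
By linearity: E[X] = Σ_H E[X_H] = 2027025 · p^{8} = 2027025 · 1/4294967296 = 2027025/4294967296.
Numerically: E[X] ≈ 0.000472.

E[X] = 2027025 · (1/16)^{8} = 2027025/4294967296 ≈ 0.000472.


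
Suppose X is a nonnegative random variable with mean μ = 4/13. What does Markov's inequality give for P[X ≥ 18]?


μ = E[X] = 4/13, a = 18.
Markov: P[X ≥ 18] ≤ μ/a = (4/13)/18 = 2/117.
Numerically: ≈ 0.017094.
(Since a = 18 > μ = 0.307692, the bound 2/117 is < 1 and informative.)

P[X ≥ 18] ≤ 2/117 ≈ 0.017094.


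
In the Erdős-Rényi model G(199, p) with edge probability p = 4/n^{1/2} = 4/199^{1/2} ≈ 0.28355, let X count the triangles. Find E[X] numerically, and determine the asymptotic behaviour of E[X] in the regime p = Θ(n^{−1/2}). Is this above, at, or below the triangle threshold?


Number of potential triangles: C(199, 3) = 1293699.
Each occurs with probability p³ ≈ (0.28355)³ ≈ 2.2798190e-02.
By linearity: E[X] = C(199, 3)·p³ ≈ 1293699 · 2.2798190e-02 ≈ 29493.99497.
Since α = 1/2 < 1, p = c/n^{1/2} ≫ 1/n is above the triangle threshold p ~ 1/n. Asymptotically E[X] ~ (c³/6)·n^{3(1−α)} = (4³/6)·n^{1.5} → ∞; triangles are abundant w.h.p.

E[X] ≈ 29493.99497; in regime p = Θ(1/n^{1/2}) E[X] diverges (above the triangle threshold p ~ 1/n).


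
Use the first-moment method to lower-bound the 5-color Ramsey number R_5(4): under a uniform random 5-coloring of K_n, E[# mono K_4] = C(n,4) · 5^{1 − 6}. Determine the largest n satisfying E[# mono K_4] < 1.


We need C(n, 4) · 5^{1 − 6} < 1, i.e. C(n, 4) < 5^{6 − 1} = 3125.
Check values of n near the boundary:
  n = 14: C(14, 4) = 1001; 1001 < 3125? YES
  n = 15: C(15, 4) = 1365; 1365 < 3125? YES
  n = 16: C(16, 4) = 1820; 1820 < 3125? YES
  n = 17: C(17, 4) = 2380; 2380 < 3125? YES
  n = 18: C(18, 4) = 3060; 3060 < 3125? YES
  n = 19: C(19, 4) = 3876; 3876 < 3125? NO
The largest n with C(n, 4) < 3125 is n = 18 (where E[X] = 612/625 ≈ 0.97920). Hence R_5(4) > 18, i.e. R_5(4) ≥ 19.

Largest n = 18; hence R_5(4) > 18.


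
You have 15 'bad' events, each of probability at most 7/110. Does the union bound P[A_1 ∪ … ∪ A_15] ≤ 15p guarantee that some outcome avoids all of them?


Union bound: P[∪_{i=1}^{15} A_i] ≤ Σ_i P[A_i] ≤ 15·p = 15·(7/110) = 21/22.
Numerically: 21/22 ≈ 0.9545.
Is 21/22 < 1? YES.
Since P[∪ A_i] ≤ 21/22 < 1, the complement has P[∩ A_i^c] ≥ 1 − 21/22 = 1/22 > 0, so some outcome avoids every A_i.

15·p = 21/22 ≈ 0.9545; existence CERTIFIED by the union bound.


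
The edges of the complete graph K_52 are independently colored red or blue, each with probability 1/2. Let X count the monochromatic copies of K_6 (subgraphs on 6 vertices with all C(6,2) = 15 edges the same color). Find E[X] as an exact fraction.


Let X = Σ_S X_S over the C(52, 6) = 20358520 subsets S of size 6, where X_S = 1 if the K_6 on S is monochromatic.
For a fixed S, the K_6 on S has C(6, 2) = 15 edges. P[all 15 edges red] = (1/2)^15, and likewise for blue, so P[monochromatic] = 2·(1/2)^15 = 2^{1 − 15} = 1/16384.
Summing: E[X] = C(52, 6) · 2^{1 − 15} = 20358520 · 1/16384 = 2544815/2048.
Numerically: E[X] ≈ 1242.585449.

E[X] = C(52,6)·2^(1−C(6,2)) = 2544815/2048 ≈ 1242.585449.


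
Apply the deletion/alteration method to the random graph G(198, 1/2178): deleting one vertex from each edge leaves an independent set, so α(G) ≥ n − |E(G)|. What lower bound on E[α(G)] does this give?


E[|E(G)|] = C(198, 2)·p = 19503 · (1/2178) = 197/22.
E[α(G)] ≥ n − E[|E(G)|] = 198 − 197/22 = 4159/22.
Numerically: ≈ 189.04545.
(This is only a lower bound; the true E[α(G)] may be larger.)

E[α(G)] ≥ 4159/22 ≈ 189.04545.


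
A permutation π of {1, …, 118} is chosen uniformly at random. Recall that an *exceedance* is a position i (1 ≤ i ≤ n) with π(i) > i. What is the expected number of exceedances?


Write X = Σ_{i=1}^{118} X_i, where X_i = 1_{π(i) > i}.
For each fixed i, π(i) is uniform over {1, …, 118} (marginal of a uniform permutation), so P[π(i) > i] = (n − i)/n. Summing: Σ_{i=1}^{118} (n − i)/n = (0 + 1 + … + 117)/118 = 118(118 − 1)/(2·118) = (118 − 1)/2.
Hence E[X] = Σ_{i=1}^{118} (118 − i)/118 = 117/2 ≈ 58.500.

E[X] = 117/2 = 58.500.


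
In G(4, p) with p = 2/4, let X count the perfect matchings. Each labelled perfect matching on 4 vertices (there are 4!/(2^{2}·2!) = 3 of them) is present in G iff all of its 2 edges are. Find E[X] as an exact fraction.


K_4 has 4!/(2^{2}·2!) = 3 labelled perfect matchings.
For each such perfect matching H, let X_H = 1 if all 2 edges of H are present in G. Then P[X_H = 1] = p^{2} = (1/2)^{2} = 1/4.
Summing the indicators: E[X] = Σ_H E[X_H] = 3 · p^{2} = 3 · 1/4 = 3/4.
Numerically: E[X] ≈ 0.75.

E[X] = 3 · (1/2)^{2} = 3/4 ≈ 0.75.


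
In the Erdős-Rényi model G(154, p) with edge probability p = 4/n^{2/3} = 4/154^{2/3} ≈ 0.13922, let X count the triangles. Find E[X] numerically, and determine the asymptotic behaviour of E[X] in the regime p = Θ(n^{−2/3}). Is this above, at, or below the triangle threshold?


Number of potential triangles: C(154, 3) = 596904.
Each occurs with probability p³ ≈ (0.13922)³ ≈ 2.6986001e-03.
By linearity: E[X] = C(154, 3)·p³ ≈ 596904 · 2.6986001e-03 ≈ 1610.80519.
Since α = 2/3 < 1, p = c/n^{2/3} ≫ 1/n is above the triangle threshold p ~ 1/n. Asymptotically E[X] ~ (c³/6)·n^{3(1−α)} = (4³/6)·n^{1} → ∞; triangles are abundant w.h.p.

E[X] ≈ 1610.80519; in regime p = Θ(1/n^{2/3}) E[X] diverges (above the triangle threshold p ~ 1/n).


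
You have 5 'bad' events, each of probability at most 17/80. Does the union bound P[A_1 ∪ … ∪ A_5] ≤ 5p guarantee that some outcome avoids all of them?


Union bound: P[∪_{i=1}^{5} A_i] ≤ Σ_i P[A_i] ≤ 5·p = 5·(17/80) = 17/16.
Numerically: 17/16 ≈ 1.0625.
Is 17/16 < 1? NO.
Since the bound 17/16 is ≥ 1, the union bound is uninformative here; it does NOT by itself certify existence.

5·p = 17/16 ≈ 1.0625; existence NOT certified by the union bound.


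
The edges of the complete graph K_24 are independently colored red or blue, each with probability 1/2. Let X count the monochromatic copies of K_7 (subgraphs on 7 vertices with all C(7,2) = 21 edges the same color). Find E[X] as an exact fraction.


Let X = Σ_S X_S over the C(24, 7) = 346104 subsets S of size 7, where X_S = 1 if the K_7 on S is monochromatic.
For a fixed S, the K_7 on S has C(7, 2) = 21 edges. P[all 21 edges red] = (1/2)^21, and likewise for blue, so P[monochromatic] = 2·(1/2)^21 = 2^{1 − 21} = 1/1048576.
By linearity of expectation: E[X] = C(24, 7) · 2^{1 − 21} = 346104 · 1/1048576 = 43263/131072.
Numerically: E[X] ≈ 0.330070.

E[X] = C(24,7)·2^(1−C(7,2)) = 43263/131072 ≈ 0.330070.


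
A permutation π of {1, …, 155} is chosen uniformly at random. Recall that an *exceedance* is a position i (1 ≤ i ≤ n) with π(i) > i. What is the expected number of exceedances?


Write X = Σ_{i=1}^{155} X_i, where X_i = 1_{π(i) > i}.
For each fixed i, π(i) is uniform over {1, …, 155} (marginal of a uniform permutation), so P[π(i) > i] = (n − i)/n. Summing: Σ_{i=1}^{155} (n − i)/n = (0 + 1 + … + 154)/155 = 155(155 − 1)/(2·155) = (155 − 1)/2.
Hence E[X] = Σ_{i=1}^{155} (155 − i)/155 = 77 ≈ 77.000000.

E[X] = 77 = 77.000000.


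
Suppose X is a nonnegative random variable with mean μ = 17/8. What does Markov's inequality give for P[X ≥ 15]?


μ = E[X] = 17/8, a = 15.
Markov: P[X ≥ 15] ≤ μ/a = (17/8)/15 = 17/120.
Numerically: ≈ 0.141667.
(Since a = 15 > μ = 2.125000, the bound 17/120 is < 1 and informative.)

P[X ≥ 15] ≤ 17/120 ≈ 0.141667.


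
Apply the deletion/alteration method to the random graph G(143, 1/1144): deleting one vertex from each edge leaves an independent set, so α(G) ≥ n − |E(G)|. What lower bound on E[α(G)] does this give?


E[|E(G)|] = C(143, 2)·p = 10153 · (1/1144) = 71/8.
E[α(G)] ≥ n − E[|E(G)|] = 143 − 71/8 = 1073/8.
Numerically: ≈ 134.125.
(This is only a lower bound; the true E[α(G)] may be larger.)

E[α(G)] ≥ 1073/8 ≈ 134.125.


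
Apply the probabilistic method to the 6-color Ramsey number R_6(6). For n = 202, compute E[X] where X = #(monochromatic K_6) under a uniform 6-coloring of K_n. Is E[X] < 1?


E[X] = C(202, 6) · 6^{1 − 15} = 87544611330 · 6^{−14} = 87544611330/78364164096.
As a reduced fraction: E[X] = 14590768555/13060694016 ≈ 1.11715.
Is E[X] < 1? NO.
Since E[X] ≥ 1, the first-moment bound is inconclusive at n = 202; it does NOT by itself certify R_6(6) > 202.

E[X] = 14590768555/13060694016 ≈ 1.11715; E[X] ≥ 1; first-moment method inconclusive here.


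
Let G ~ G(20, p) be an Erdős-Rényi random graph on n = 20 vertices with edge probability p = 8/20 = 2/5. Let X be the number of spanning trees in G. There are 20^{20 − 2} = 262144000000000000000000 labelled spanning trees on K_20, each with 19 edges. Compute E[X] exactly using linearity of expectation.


K_20 has 20^{20 − 2} = 262144000000000000000000 labelled spanning trees.
For each such spanning tree H, let X_H = 1 if all 19 edges of H are present in G. Then P[X_H = 1] = p^{19} = (2/5)^{19} = 524288/19073486328125.
By linearity: E[X] = Σ_H E[X_H] = 262144000000000000000000 · p^{19} = 262144000000000000000000 · 524288/19073486328125 = 36028797018963968/5.
Numerically: E[X] ≈ 7.206e+15.

E[X] = 262144000000000000000000 · (2/5)^{19} = 36028797018963968/5 ≈ 7.206e+15.


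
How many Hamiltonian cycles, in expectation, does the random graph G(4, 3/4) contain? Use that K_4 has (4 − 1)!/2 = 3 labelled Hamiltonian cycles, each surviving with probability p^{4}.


K_4 has (4 − 1)!/2 = 3 labelled Hamiltonian cycles.
For each such Hamiltonian cycle H, let X_H = 1 if all 4 edges of H are present in G. Then P[X_H = 1] = p^{4} = (3/4)^{4} = 81/256.
By linearity: E[X] = Σ_H E[X_H] = 3 · p^{4} = 3 · 81/256 = 243/256.
Numerically: E[X] ≈ 0.9492.

E[X] = 3 · (3/4)^{4} = 243/256 ≈ 0.9492.


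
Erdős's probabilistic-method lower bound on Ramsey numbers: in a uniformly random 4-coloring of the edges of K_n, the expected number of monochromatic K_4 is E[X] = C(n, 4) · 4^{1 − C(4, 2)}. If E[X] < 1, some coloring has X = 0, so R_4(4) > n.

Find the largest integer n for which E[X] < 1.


We need C(n, 4) · 4^{1 − 6} < 1, i.e. C(n, 4) < 4^{6 − 1} = 1024.
Check values of n near the boundary:
  n = 12: C(12, 4) = 495; 495 < 1024? YES
  n = 13: C(13, 4) = 715; 715 < 1024? YES
  n = 14: C(14, 4) = 1001; 1001 < 1024? YES
  n = 15: C(15, 4) = 1365; 1365 < 1024? NO
The largest n with C(n, 4) < 1024 is n = 14 (where E[X] = 1001/1024 ≈ 0.978). Hence R_4(4) > 14, i.e. R_4(4) ≥ 15.

Largest n = 14; hence R_4(4) > 14.


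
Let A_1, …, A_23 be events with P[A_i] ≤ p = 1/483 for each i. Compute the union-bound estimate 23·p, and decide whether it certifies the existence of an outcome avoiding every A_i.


Union bound: P[∪_{i=1}^{23} A_i] ≤ Σ_i P[A_i] ≤ 23·p = 23·(1/483) = 1/21.
Numerically: 1/21 ≈ 0.0476.
Is 1/21 < 1? YES.
Since P[∪ A_i] ≤ 1/21 < 1, the complement has P[∩ A_i^c] ≥ 1 − 1/21 = 20/21 > 0, so some outcome avoids every A_i.

23·p = 1/21 ≈ 0.0476; existence CERTIFIED by the union bound.


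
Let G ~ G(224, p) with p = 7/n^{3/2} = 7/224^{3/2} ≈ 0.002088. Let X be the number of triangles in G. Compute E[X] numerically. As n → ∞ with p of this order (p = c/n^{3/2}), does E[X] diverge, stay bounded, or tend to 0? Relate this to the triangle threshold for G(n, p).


Number of potential triangles: C(224, 3) = 1848224.
Each occurs with probability p³ ≈ (0.002088)³ ≈ 9.102864e-09.
By linearity: E[X] = C(224, 3)·p³ ≈ 1848224 · 9.102864e-09 ≈ 0.0168.
Since α = 3/2 > 1, p = c/n^{3/2} = o(1/n) is below the triangle threshold p ~ 1/n. Asymptotically E[X] ~ (c³/6)·n^{3(1−α)} = (7³/6)·n^{-1.5} → 0, so by Markov's inequality G has no triangles w.h.p.

E[X] ≈ 0.0168; in regime p = Θ(1/n^{3/2}) E[X] tends to 0 (below the triangle threshold p ~ 1/n).


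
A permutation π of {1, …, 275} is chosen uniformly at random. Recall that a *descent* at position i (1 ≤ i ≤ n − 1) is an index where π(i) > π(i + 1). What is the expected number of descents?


Write X = Σ X_I over i = 1, …, 274, with X_I the indicator of one descent.
There are 274 indicators.
For each fixed i, the pair (π(i), π(i+1)) is a uniformly random ordered pair of distinct values from {1, …, 275}; by symmetry P[π(i) > π(i+1)] = 1/2.
By linearity: E[X] = 274 · (1/2) = (275 − 1) · (1/2) = 137 ≈ 137.000.

E[X] = 137 = 137.000.


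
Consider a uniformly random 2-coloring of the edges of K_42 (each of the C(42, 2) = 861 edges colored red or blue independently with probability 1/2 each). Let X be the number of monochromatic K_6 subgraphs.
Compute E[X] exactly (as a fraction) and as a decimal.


Let X = Σ_S X_S over the C(42, 6) = 5245786 subsets S of size 6, where X_S = 1 if the K_6 on S is monochromatic.
For a fixed S, the K_6 on S has C(6, 2) = 15 edges. P[all 15 edges red] = (1/2)^15, and likewise for blue, so P[monochromatic] = 2·(1/2)^15 = 2^{1 − 15} = 1/16384.
By linearity: E[X] = C(42, 6) · 2^{1 − 15} = 5245786 · 1/16384 = 2622893/8192.
Numerically: E[X] ≈ 320.177.

E[X] = C(42,6)·2^(1−C(6,2)) = 2622893/8192 ≈ 320.177.


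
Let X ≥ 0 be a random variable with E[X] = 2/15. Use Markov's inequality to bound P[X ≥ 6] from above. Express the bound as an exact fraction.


μ = E[X] = 2/15, a = 6.
Markov: P[X ≥ 6] ≤ μ/a = (2/15)/6 = 1/45.
Numerically: ≈ 0.0222.
(Since a = 6 > μ = 0.1333, the bound 1/45 is < 1 and informative.)

P[X ≥ 6] ≤ 1/45 ≈ 0.0222.


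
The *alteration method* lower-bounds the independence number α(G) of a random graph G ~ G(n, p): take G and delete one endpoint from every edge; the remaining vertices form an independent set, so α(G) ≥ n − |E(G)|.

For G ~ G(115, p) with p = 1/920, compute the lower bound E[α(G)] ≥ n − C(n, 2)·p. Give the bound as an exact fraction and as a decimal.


E[|E(G)|] = C(115, 2)·p = 6555 · (1/920) = 57/8.
E[α(G)] ≥ n − E[|E(G)|] = 115 − 57/8 = 863/8.
Numerically: ≈ 107.875000.
(This is only a lower bound; the true E[α(G)] may be larger.)

E[α(G)] ≥ 863/8 ≈ 107.875000.


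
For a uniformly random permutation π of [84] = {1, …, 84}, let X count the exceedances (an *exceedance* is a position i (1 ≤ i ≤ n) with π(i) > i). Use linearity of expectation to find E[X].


Write X = Σ_{i=1}^{84} X_i, where X_i = 1_{π(i) > i}.
For each fixed i, π(i) is uniform over {1, …, 84} (marginal of a uniform permutation), so P[π(i) > i] = (n − i)/n. Summing: Σ_{i=1}^{84} (n − i)/n = (0 + 1 + … + 83)/84 = 84(84 − 1)/(2·84) = (84 − 1)/2.
Hence E[X] = Σ_{i=1}^{84} (84 − i)/84 = 83/2 ≈ 41.500000.

E[X] = 83/2 = 41.500000.


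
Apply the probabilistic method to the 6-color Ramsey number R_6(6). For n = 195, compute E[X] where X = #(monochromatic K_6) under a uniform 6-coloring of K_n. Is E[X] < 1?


E[X] = C(195, 6) · 6^{1 − 15} = 70656049360 · 6^{−14} = 70656049360/78364164096.
As a reduced fraction: E[X] = 4416003085/4897760256 ≈ 0.90164.
Is E[X] < 1? YES.
Since E[X] < 1, there exists a 6-coloring of K_{195} with no monochromatic K_6; hence R_6(6) > 195.

E[X] = 4416003085/4897760256 ≈ 0.90164; E[X] < 1, so R_6(6) > 195.


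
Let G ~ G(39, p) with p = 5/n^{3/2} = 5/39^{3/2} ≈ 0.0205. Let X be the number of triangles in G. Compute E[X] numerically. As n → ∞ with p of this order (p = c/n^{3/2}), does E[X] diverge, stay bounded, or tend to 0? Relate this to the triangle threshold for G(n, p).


Number of potential triangles: C(39, 3) = 9139.
Each occurs with probability p³ ≈ (0.0205)³ ≈ 8.65206e-06.
By linearity: E[X] = C(39, 3)·p³ ≈ 9139 · 8.65206e-06 ≈ 0.079.
Since α = 3/2 > 1, p = c/n^{3/2} = o(1/n) is below the triangle threshold p ~ 1/n. Asymptotically E[X] ~ (c³/6)·n^{3(1−α)} = (5³/6)·n^{-1.5} → 0, so by Markov's inequality G has no triangles w.h.p.

E[X] ≈ 0.079; in regime p = Θ(1/n^{3/2}) E[X] tends to 0 (below the triangle threshold p ~ 1/n).


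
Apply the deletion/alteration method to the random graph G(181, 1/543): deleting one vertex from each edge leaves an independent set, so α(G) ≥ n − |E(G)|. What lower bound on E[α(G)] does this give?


E[|E(G)|] = C(181, 2)·p = 16290 · (1/543) = 30.
E[α(G)] ≥ n − E[|E(G)|] = 181 − 30 = 151.
Numerically: ≈ 151.0000.
(This is only a lower bound; the true E[α(G)] may be larger.)

E[α(G)] ≥ 151 ≈ 151.0000.


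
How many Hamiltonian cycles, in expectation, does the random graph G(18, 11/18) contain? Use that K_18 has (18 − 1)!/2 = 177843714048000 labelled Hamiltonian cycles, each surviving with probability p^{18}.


K_18 has (18 − 1)!/2 = 177843714048000 labelled Hamiltonian cycles.
For each such Hamiltonian cycle H, let X_H = 1 if all 18 edges of H are present in G. Then P[X_H = 1] = p^{18} = (11/18)^{18} = 5559917313492231481/39346408075296537575424.
Summing the indicators: E[X] = Σ_H E[X_H] = 177843714048000 · p^{18} = 177843714048000 · 5559917313492231481/39346408075296537575424 = 82786473808235140223154875/3294258113514384.
Numerically: E[X] ≈ 2.51305e+10.

E[X] = 177843714048000 · (11/18)^{18} = 82786473808235140223154875/3294258113514384 ≈ 2.51305e+10.


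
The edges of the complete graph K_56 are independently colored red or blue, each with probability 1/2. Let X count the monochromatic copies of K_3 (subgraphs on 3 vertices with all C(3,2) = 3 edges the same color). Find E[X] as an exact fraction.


Let X = Σ_S X_S over the C(56, 3) = 27720 subsets S of size 3, where X_S = 1 if the K_3 on S is monochromatic.
For a fixed S, the K_3 on S has C(3, 2) = 3 edges. P[all 3 edges red] = (1/2)^3, and likewise for blue, so P[monochromatic] = 2·(1/2)^3 = 2^{1 − 3} = 1/4.
Summing: E[X] = C(56, 3) · 2^{1 − 3} = 27720 · 1/4 = 6930.
Numerically: E[X] ≈ 6930.000.

E[X] = C(56,3)·2^(1−C(3,2)) = 6930 ≈ 6930.000.
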